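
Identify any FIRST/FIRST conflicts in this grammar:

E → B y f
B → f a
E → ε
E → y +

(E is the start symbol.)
A FIRST/FIRST conflict occurs when two productions N → α and N → β for the same non-terminal have FIRST(α) ∩ FIRST(β) ≠ ∅ (with ε ∈ FIRST of a nullable right-hand side, so two nullable alternatives also conflict).

FIRST sets of the non-terminals at (or reachable through a nullable prefix from) the front of some alternative:
  FIRST(B) = { 'f' }

Productions for E:
  E → B y f: FIRST = { 'f' }
  E → ε: FIRST = { ε }
  E → y +: FIRST = { 'y' }
B has only one production, so no FIRST/FIRST conflict is possible there.

All alternatives of each non-terminal have pairwise disjoint FIRST sets.

Answer: No FIRST/FIRST conflicts.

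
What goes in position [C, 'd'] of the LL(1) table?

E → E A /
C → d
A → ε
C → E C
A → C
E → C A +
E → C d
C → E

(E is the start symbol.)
To find M[C, 'd'], we find productions for C where 'd' is in the predict set (PREDICT(N → α) = (FIRST(α) \ {ε}) ∪ (FOLLOW(N) if α ⇒* ε)).

Relevant sets:
  FIRST(E) = { 'd' }

C → d: PREDICT = { 'd' }
  'd' is in predict set, so this production goes in M[C, 'd']
C → E C: PREDICT = { 'd' }
  'd' is in predict set, so this production goes in M[C, 'd']
C → E: PREDICT = { 'd' }
  'd' is in predict set, so this production goes in M[C, 'd']

M[C, 'd'] = C → d, C → E C, C → E  (a multiply-defined cell — the grammar is not LL(1))

Answer: C → d, C → E C, C → E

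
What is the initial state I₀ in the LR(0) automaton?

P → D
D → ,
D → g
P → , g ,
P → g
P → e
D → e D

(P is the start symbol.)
{ [D → . ,], [D → . e D], [D → . g], [P → . , g ,], [P → . D], [P → . e], [P → . g], [P' → . P] }

First, augment the grammar with P' → P
I₀ = CLOSURE({ [P' → . P] }):
  [P' → . P] has the dot before P: add [P → . D], [P → . , g ,], [P → . g], [P → . e]
  [P → . D] has the dot before D: add [D → . ,], [D → . g], [D → . e D]
No further items can be added.

I₀ = { [D → . ,], [D → . e D], [D → . g], [P → . , g ,], [P → . D], [P → . e], [P → . g], [P' → . P] }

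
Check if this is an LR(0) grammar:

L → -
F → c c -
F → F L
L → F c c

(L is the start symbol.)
No. Shift-reduce conflict between [L → F c c .] and [F → c c . -]

Augment with L' → L and build the canonical LR(0) collection (I0 = CLOSURE({[L' → . L]}), then GOTO on every symbol after a dot until no new states appear). It has 10 states:
  I0: { [F → . F L], [F → . c c -], [L → . -], [L → . F c c], [L' → . L] }  — shift
  I1: { [L → - .] }  — reduce
  I2: { [F → . F L], [F → . c c -], [F → F . L], [L → . -], [L → . F c c], [L → F . c c] }  — shift
  I3: { [L' → L .] }  — accept
  I4: { [F → c . c -] }  — shift
  I5: { [F → c c . -] }  — shift
  I6: { [F → c c - .] }  — reduce
  I7: { [F → F L .] }  — reduce
  I8: { [F → c . c -], [L → F c . c] }  — shift
  I9: { [F → c c . -], [L → F c c .] }  — shift, reduce

Conflict in state I9:
  Shift-reduce conflict between [L → F c c .] and [F → c c . -]
So the grammar is NOT LR(0).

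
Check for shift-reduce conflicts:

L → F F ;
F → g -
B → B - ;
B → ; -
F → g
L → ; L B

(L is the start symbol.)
Yes — I4: [F → g .] vs [F → g . -]; I10: [L → ; L B .] vs [B → B . - ;]

A shift-reduce conflict occurs when an LR(0) state has both:
  - a complete (reduce) item [A → α .] (dot at the end), and
  - a shift item [B → β . c γ] (dot before a terminal).

Augment with L' → L and build the canonical LR(0) collection (I0 = CLOSURE({[L' → . L]}), then GOTO on every symbol after a dot until no new states appear). It has 14 states:
  I0: { [F → . g -], [F → . g], [L → . ; L B], [L → . F F ;], [L' → . L] }  — shift
  I1: { [F → . g -], [F → . g], [L → . ; L B], [L → . F F ;], [L → ; . L B] }  — shift
  I2: { [F → . g -], [F → . g], [L → F . F ;] }  — shift
  I3: { [L' → L .] }  — accept
  I4: { [F → g . -], [F → g .] }  — shift, reduce
  I5: { [F → g - .] }  — reduce
  I6: { [L → F F . ;] }  — shift
  I7: { [L → F F ; .] }  — reduce
  I8: { [B → . ; -], [B → . B - ;], [L → ; L . B] }  — shift
  I9: { [B → ; . -] }  — shift
  I10: { [B → B . - ;], [L → ; L B .] }  — shift, reduce
  I11: { [B → B - . ;] }  — shift
  I12: { [B → B - ; .] }  — reduce
  I13: { [B → ; - .] }  — reduce

I4 contains reduce item [F → g .] and shift item [F → g . -] — shift-reduce conflict.
I10 contains reduce item [L → ; L B .] and shift item [B → B . - ;] — shift-reduce conflict.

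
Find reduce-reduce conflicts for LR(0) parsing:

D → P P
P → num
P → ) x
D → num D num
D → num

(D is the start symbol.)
Yes — I4: [D → num .] vs [P → num .]

Augment with D' → D and build the canonical LR(0) collection (I0 = CLOSURE({[D' → . D]}), then GOTO on every symbol after a dot until no new states appear). It has 10 states:
  I0: { [D → . P P], [D → . num D num], [D → . num], [D' → . D], [P → . ) x], [P → . num] }  — shift
  I1: { [P → ) . x] }  — shift
  I2: { [D' → D .] }  — accept
  I3: { [D → P . P], [P → . ) x], [P → . num] }  — shift
  I4: { [D → . P P], [D → . num D num], [D → . num], [D → num . D num], [D → num .], [P → . ) x], [P → . num], [P → num .] }  — shift, 2 reduces
  I5: { [D → num D . num] }  — shift
  I6: { [D → num D num .] }  — reduce
  I7: { [D → P P .] }  — reduce
  I8: { [P → num .] }  — reduce
  I9: { [P → ) x .] }  — reduce

I4 contains complete items [D → num .], [P → num .] — reduce-reduce conflict.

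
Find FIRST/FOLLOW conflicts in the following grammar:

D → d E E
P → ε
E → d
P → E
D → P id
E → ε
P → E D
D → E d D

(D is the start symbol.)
Yes. P → E D with FOLLOW(P) on { 'id' }; E → d with FOLLOW(E) on { 'd' }

A FIRST/FOLLOW conflict occurs when a non-terminal N has a nullable alternative N → β (β ⇒* ε) and another alternative N → α with FIRST(α) ∩ FOLLOW(N) ≠ ∅: on such a lookahead the parser cannot decide between expanding α and letting N vanish via β.

Nullable non-terminals: E, P.
FIRST sets used below: FIRST(E) = { 'd', ε }, FIRST(D) = { 'd', 'id' }

E: nullable alternative(s) E → ε; FOLLOW(E) = { $, 'd', 'id' }
  E → d: FIRST \ {ε} = { 'd' } — overlaps FOLLOW(E) on { 'd' }: CONFLICT
  E → ε: FIRST \ {ε} = { } — this is the only nullable alternative, skip

P: nullable alternative(s) P → ε, P → E; FOLLOW(P) = { 'id' }
  P → ε: FIRST \ {ε} = { } — disjoint from FOLLOW(P)
  P → E: FIRST \ {ε} = { 'd' } — disjoint from FOLLOW(P)
  P → E D: FIRST \ {ε} = { 'd', 'id' } — overlaps FOLLOW(P) on { 'id' }: CONFLICT

D has no nullable alternative, so no FIRST/FOLLOW check is needed there.

So the grammar has 2 FIRST/FOLLOW conflicts (marked CONFLICT above).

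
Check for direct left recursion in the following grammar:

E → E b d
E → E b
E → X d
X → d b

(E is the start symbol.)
Direct left recursion occurs when N → N α for some non-terminal N (the right-hand side begins with the left-hand side itself).

E → E b d: LEFT RECURSIVE (starts with E)
E → E b: LEFT RECURSIVE (starts with E)
E → X d: starts with X
X → d b: starts with d

The grammar has direct left recursion on: E.

Answer: Yes, E is left-recursive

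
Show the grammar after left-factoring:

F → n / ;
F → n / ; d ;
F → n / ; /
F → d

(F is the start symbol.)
F → n / ; F'
F' → ε
F' → d ;
F' → /
F → d

Left-factoring transforms A → αβ₁ | αβ₂ into A → αA' and A' → β₁ | β₂
(α is the longest common prefix among the alternatives). Repeat until
no nonterminal has two alternatives with a common prefix.

Round 1: F has alternatives sharing prefix 'n / ;'. Introduce F': F → n / ; F'
  Add: F' → ε
  Add: F' → d ;
  Add: F' → /

No remaining common prefixes — done.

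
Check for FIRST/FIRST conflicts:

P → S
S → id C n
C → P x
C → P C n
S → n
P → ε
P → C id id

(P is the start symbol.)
Yes. P → S / P → C id id on { 'id', 'n' }; C → P x / C → P C n on { 'id', 'n', 'x' }

FIRST sets of the non-terminals at (or reachable through a nullable prefix from) the front of some alternative:
  FIRST(S) = { 'id', 'n' }
  FIRST(C) = { 'id', 'n', 'x' }
  FIRST(P) = { 'id', 'n', 'x', ε }

Productions for P:
  P → S: FIRST = { 'id', 'n' }
  P → ε: FIRST = { ε }
  P → C id id: FIRST = { 'id', 'n', 'x' }
Productions for S:
  S → id C n: FIRST = { 'id' }
  S → n: FIRST = { 'n' }
Productions for C:
  C → P x: FIRST = { 'id', 'n', 'x' }
  C → P C n: FIRST = { 'id', 'n', 'x' }

Conflict for P: P → S and P → C id id
  Overlap: { 'id', 'n' }
Conflict for C: C → P x and C → P C n
  Overlap: { 'id', 'n', 'x' }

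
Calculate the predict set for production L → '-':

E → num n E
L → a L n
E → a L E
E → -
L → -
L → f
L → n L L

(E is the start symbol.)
PREDICT(L → '-') = (FIRST(RHS) \ {ε}) ∪ (FOLLOW(L) if ε ∈ FIRST(RHS), i.e. RHS ⇒* ε)
FIRST('-') = { '-' }
ε ∉ FIRST('-'), so FOLLOW(L) is not added.
PREDICT(L → '-') = { '-' }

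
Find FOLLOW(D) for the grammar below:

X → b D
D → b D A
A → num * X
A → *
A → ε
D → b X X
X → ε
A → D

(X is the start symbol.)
{ $, '*', 'b', 'num' }

To compute FOLLOW(D), find every occurrence of D on a right-hand side N → α D β: add FIRST(β) \ {ε}, and if β is empty or nullable also add FOLLOW(N). Iterate to a fixed point.

In X → b D: D is at the end, add FOLLOW(X)
In D → b D A: D is followed by A, add FIRST(A) \ {ε} = { '*', 'b', 'num' }
  A is nullable, so FOLLOW(D) is also included — that is the set being defined, nothing new
In A → D: D is at the end, add FOLLOW(A)

The FOLLOW sets referred to above (computed the same way, to a fixed point):
  FOLLOW(X) = { $, '*', 'b', 'num' }
  FOLLOW(A) = { $, '*', 'b', 'num' }

Taking the union: FOLLOW(D) = { $, '*', 'b', 'num' }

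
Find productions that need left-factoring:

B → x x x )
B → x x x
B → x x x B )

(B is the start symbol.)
Left-factoring is needed when two productions for the same non-terminal
share a common prefix on the right-hand side.

Productions for B:
  B → x x x )
  B → x x x
  B → x x x B )

Found common prefix 'x x x' in productions for B

Answer: Yes, B has productions with common prefix 'x x x'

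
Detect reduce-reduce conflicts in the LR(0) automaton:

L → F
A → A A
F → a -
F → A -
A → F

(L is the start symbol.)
Augment with L' → L and build the canonical LR(0) collection (I0 = CLOSURE({[L' → . L]}), then GOTO on every symbol after a dot until no new states appear). It has 9 states:
  I0: { [A → . A A], [A → . F], [F → . A -], [F → . a -], [L → . F], [L' → . L] }  — shift
  I1: { [A → . A A], [A → . F], [A → A . A], [F → . A -], [F → . a -], [F → A . -] }  — shift
  I2: { [A → F .], [L → F .] }  — 2 reduces
  I3: { [L' → L .] }  — accept
  I4: { [F → a . -] }  — shift
  I5: { [F → a - .] }  — reduce
  I6: { [F → A - .] }  — reduce
  I7: { [A → . A A], [A → . F], [A → A . A], [A → A A .], [F → . A -], [F → . a -], [F → A . -] }  — shift, reduce
  I8: { [A → F .] }  — reduce

I2 contains complete items [A → F .], [L → F .] — reduce-reduce conflict.

Answer: Yes — I2: [A → F .] vs [L → F .]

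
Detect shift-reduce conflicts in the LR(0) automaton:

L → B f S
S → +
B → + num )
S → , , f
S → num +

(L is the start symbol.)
Augment with L' → L and build the canonical LR(0) collection (I0 = CLOSURE({[L' → . L]}), then GOTO on every symbol after a dot until no new states appear). It has 14 states:
  I0: { [B → . + num )], [L → . B f S], [L' → . L] }  — shift
  I1: { [B → + . num )] }  — shift
  I2: { [L → B . f S] }  — shift
  I3: { [L' → L .] }  — accept
  I4: { [L → B f . S], [S → . +], [S → . , , f], [S → . num +] }  — shift
  I5: { [S → + .] }  — reduce
  I6: { [S → , . , f] }  — shift
  I7: { [L → B f S .] }  — reduce
  I8: { [S → num . +] }  — shift
  I9: { [S → num + .] }  — reduce
  I10: { [S → , , . f] }  — shift
  I11: { [S → , , f .] }  — reduce
  I12: { [B → + num . )] }  — shift
  I13: { [B → + num ) .] }  — reduce

No state contains both a complete item and a shift item.

Answer: No shift-reduce conflicts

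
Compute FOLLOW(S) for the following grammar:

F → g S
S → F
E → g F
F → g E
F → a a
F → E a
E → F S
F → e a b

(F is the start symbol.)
To compute FOLLOW(S), find every occurrence of S on a right-hand side N → α S β: add FIRST(β) \ {ε}, and if β is empty or nullable also add FOLLOW(N). Iterate to a fixed point.

In F → g S: S is at the end, add FOLLOW(F)
In E → F S: S is at the end, add FOLLOW(E)

The FOLLOW sets referred to above (computed the same way, to a fixed point):
  FOLLOW(F) = { $, 'a', 'e', 'g' }
  FOLLOW(E) = { $, 'a', 'e', 'g' }

Taking the union: FOLLOW(S) = { $, 'a', 'e', 'g' }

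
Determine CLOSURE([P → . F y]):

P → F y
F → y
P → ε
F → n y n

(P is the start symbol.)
{ [F → . n y n], [F → . y], [P → . F y] }

To compute CLOSURE, for each item [A → α.Bβ] where B is a non-terminal, add [B → .γ] for all productions B → γ; repeat for the newly added items until nothing changes.

Start with: [P → . F y]
  [P → . F y] has the dot before F: add [F → . y], [F → . n y n]
No further items can be added.

CLOSURE = { [F → . n y n], [F → . y], [P → . F y] }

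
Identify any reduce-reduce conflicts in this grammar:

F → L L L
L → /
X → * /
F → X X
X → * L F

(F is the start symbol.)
Augment with F' → F and build the canonical LR(0) collection (I0 = CLOSURE({[F' → . F]}), then GOTO on every symbol after a dot until no new states appear). It has 12 states:
  I0: { [F → . L L L], [F → . X X], [F' → . F], [L → . /], [X → . * /], [X → . * L F] }  — shift
  I1: { [L → . /], [X → * . /], [X → * . L F] }  — shift
  I2: { [L → / .] }  — reduce
  I3: { [F' → F .] }  — accept
  I4: { [F → L . L L], [L → . /] }  — shift
  I5: { [F → X . X], [X → . * /], [X → . * L F] }  — shift
  I6: { [F → X X .] }  — reduce
  I7: { [F → L L . L], [L → . /] }  — shift
  I8: { [F → L L L .] }  — reduce
  I9: { [L → / .], [X → * / .] }  — 2 reduces
  I10: { [F → . L L L], [F → . X X], [L → . /], [X → * L . F], [X → . * /], [X → . * L F] }  — shift
  I11: { [X → * L F .] }  — reduce

I9 contains complete items [L → / .], [X → * / .] — reduce-reduce conflict.

Answer: Yes — I9: [L → / .] vs [X → * / .]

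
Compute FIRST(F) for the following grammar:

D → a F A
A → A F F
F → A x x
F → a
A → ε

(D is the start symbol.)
To compute FIRST(F), examine every production with F on the left-hand side, reading each right-hand side left to right until a non-nullable symbol is reached.

FIRST sets of the other non-terminals involved (by the same procedure, iterated to a fixed point):
  FIRST(A) = { 'a', 'x', ε }

From F → A x x:
  - A is a non-terminal: add FIRST(A) \ {ε} = { 'a', 'x' }
    A is nullable, so continue to the next symbol
  - x is a terminal: add 'x' and stop
From F → a:
  - a is a terminal: add 'a' and stop

Collecting: FIRST(F) = { 'a', 'x' }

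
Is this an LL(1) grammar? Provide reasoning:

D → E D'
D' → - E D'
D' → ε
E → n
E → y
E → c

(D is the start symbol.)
A grammar is LL(1) if for each non-terminal N with multiple productions, the predict sets of those productions are pairwise disjoint, where PREDICT(N → α) = (FIRST(α) \ {ε}) ∪ (FOLLOW(N) if α ⇒* ε).

Relevant sets:
  FOLLOW(D') = { $ }

For D':
  PREDICT(D' → '-' E D') = { '-' }
  PREDICT(D' → ε) = { $ }
For E:
  PREDICT(E → n) = { 'n' }
  PREDICT(E → y) = { 'y' }
  PREDICT(E → c) = { 'c' }
D has a single production, so nothing to check there.

All predict sets are disjoint. The grammar IS LL(1).

Answer: Yes, the grammar is LL(1).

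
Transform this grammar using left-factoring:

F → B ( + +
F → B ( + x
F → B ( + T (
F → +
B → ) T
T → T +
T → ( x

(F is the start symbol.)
F → B ( + F'
F' → +
F' → x
F' → T (
F → +
B → ) T
T → T +
T → ( x

Left-factoring transforms A → αβ₁ | αβ₂ into A → αA' and A' → β₁ | β₂
(α is the longest common prefix among the alternatives). Repeat until
no nonterminal has two alternatives with a common prefix.

Round 1: F has alternatives sharing prefix 'B ( +'. Introduce F': F → B ( + F'
  Add: F' → +
  Add: F' → x
  Add: F' → T (

No remaining common prefixes — done.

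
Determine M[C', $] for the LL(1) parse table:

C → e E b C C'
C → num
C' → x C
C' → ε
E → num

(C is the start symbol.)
To find M[C', $], we find productions for C' where $ is in the predict set (PREDICT(N → α) = (FIRST(α) \ {ε}) ∪ (FOLLOW(N) if α ⇒* ε)).

Relevant sets:
  FOLLOW(C') = { $, 'x' }

C' → x C: PREDICT = { 'x' }
C' → ε: PREDICT = { $, 'x' }
  $ is in predict set, so this production goes in M[C', $]

M[C', $] = C' → ε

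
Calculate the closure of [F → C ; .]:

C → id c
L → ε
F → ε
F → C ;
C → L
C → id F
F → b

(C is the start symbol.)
{ [F → C ; .] }

Start with: [F → C ; .]
The dot is at the end, so nothing is added.

CLOSURE = { [F → C ; .] }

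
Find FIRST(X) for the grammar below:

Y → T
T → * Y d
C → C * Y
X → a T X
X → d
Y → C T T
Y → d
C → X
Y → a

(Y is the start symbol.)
To compute FIRST(X), examine every production with X on the left-hand side, reading each right-hand side left to right until a non-nullable symbol is reached.

From X → a T X:
  - a is a terminal: add 'a' and stop
From X → d:
  - d is a terminal: add 'd' and stop

Collecting: FIRST(X) = { 'a', 'd' }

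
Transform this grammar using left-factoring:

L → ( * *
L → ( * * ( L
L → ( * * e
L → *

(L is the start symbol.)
L → ( * * L'
L' → ε
L' → ( L
L' → e
L → *

Left-factoring transforms A → αβ₁ | αβ₂ into A → αA' and A' → β₁ | β₂
(α is the longest common prefix among the alternatives). Repeat until
no nonterminal has two alternatives with a common prefix.

Round 1: L has alternatives sharing prefix '( * *'. Introduce L': L → ( * * L'
  Add: L' → ε
  Add: L' → ( L
  Add: L' → e

No remaining common prefixes — done.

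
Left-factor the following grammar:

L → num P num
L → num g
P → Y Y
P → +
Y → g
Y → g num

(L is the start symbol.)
L → num L'
L' → P num
L' → g
P → Y Y
P → +
Y → g Y'
Y' → ε
Y' → num

Left-factoring transforms A → αβ₁ | αβ₂ into A → αA' and A' → β₁ | β₂
(α is the longest common prefix among the alternatives). Repeat until
no nonterminal has two alternatives with a common prefix.

Round 1: L has alternatives sharing prefix 'num'. Introduce L': L → num L'
  Add: L' → P num
  Add: L' → g

Round 2: Y has alternatives sharing prefix 'g'. Introduce Y': Y → g Y'
  Add: Y' → ε
  Add: Y' → num

No remaining common prefixes — done.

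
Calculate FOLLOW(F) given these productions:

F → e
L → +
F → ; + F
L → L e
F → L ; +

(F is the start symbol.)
{ $ }

To compute FOLLOW(F), find every occurrence of F on a right-hand side N → α F β: add FIRST(β) \ {ε}, and if β is empty or nullable also add FOLLOW(N). Iterate to a fixed point.

F is the start symbol, so $ ∈ FOLLOW(F).
In F → ; + F: F is at the end; this adds FOLLOW(F) to itself — nothing new

Taking the union: FOLLOW(F) = { $ }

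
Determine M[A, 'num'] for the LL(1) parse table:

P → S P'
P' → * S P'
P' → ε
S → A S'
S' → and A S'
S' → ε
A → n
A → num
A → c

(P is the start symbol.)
To find M[A, 'num'], we find productions for A where 'num' is in the predict set (PREDICT(N → α) = (FIRST(α) \ {ε}) ∪ (FOLLOW(N) if α ⇒* ε)).

A → n: PREDICT = { 'n' }
A → num: PREDICT = { 'num' }
  'num' is in predict set, so this production goes in M[A, 'num']
A → c: PREDICT = { 'c' }

M[A, 'num'] = A → num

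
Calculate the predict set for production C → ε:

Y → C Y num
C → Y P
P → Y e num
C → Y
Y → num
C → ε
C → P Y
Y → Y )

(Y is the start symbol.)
PREDICT(C → ε) = (FIRST(RHS) \ {ε}) ∪ (FOLLOW(C) if ε ∈ FIRST(RHS), i.e. RHS ⇒* ε)
The right-hand side is ε (FIRST(ε) = { ε }), so the predict set is FOLLOW(C) = { 'num' }
PREDICT(C → ε) = { 'num' }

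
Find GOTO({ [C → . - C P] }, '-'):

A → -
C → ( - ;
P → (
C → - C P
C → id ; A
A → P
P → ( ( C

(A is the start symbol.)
GOTO(I, '-') = CLOSURE({ [A → αX.β] : [A → α.Xβ] ∈ I, X = '-' })

Items with dot before '-', with the dot advanced:
  [C → . - C P] → [C → - . C P]
Closure of the advanced items:
  [C → - . C P] has the dot before C: add [C → . ( - ;], [C → . - C P], [C → . id ; A]

GOTO = { [C → - . C P], [C → . ( - ;], [C → . - C P], [C → . id ; A] }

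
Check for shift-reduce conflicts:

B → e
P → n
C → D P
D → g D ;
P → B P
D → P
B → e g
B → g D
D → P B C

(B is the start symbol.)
Yes — I2: [B → e .] vs [B → e . g]; I6: [D → P .] vs [B → . e]; I9: [B → g D .] vs [D → g D . ;]

A shift-reduce conflict occurs when an LR(0) state has both:
  - a complete (reduce) item [A → α .] (dot at the end), and
  - a shift item [B → β . c γ] (dot before a terminal).

Augment with B' → B and build the canonical LR(0) collection (I0 = CLOSURE({[B' → . B]}), then GOTO on every symbol after a dot until no new states appear). It has 17 states:
  I0: { [B → . e g], [B → . e], [B → . g D], [B' → . B] }  — shift
  I1: { [B' → B .] }  — accept
  I2: { [B → e . g], [B → e .] }  — shift, reduce
  I3: { [B → . e g], [B → . e], [B → . g D], [B → g . D], [D → . P B C], [D → . P], [D → . g D ;], [P → . B P], [P → . n] }  — shift
  I4: { [B → . e g], [B → . e], [B → . g D], [P → . B P], [P → . n], [P → B . P] }  — shift
  I5: { [B → g D .] }  — reduce
  I6: { [B → . e g], [B → . e], [B → . g D], [D → P . B C], [D → P .] }  — shift, reduce
  I7: { [B → . e g], [B → . e], [B → . g D], [B → g . D], [D → . P B C], [D → . P], [D → . g D ;], [D → g . D ;], [P → . B P], [P → . n] }  — shift
  I8: { [P → n .] }  — reduce
  I9: { [B → g D .], [D → g D . ;] }  — shift, reduce
  I10: { [D → g D ; .] }  — reduce
  I11: { [B → . e g], [B → . e], [B → . g D], [C → . D P], [D → . P B C], [D → . P], [D → . g D ;], [D → P B . C], [P → . B P], [P → . n] }  — shift
  I12: { [D → P B C .] }  — reduce
  I13: { [B → . e g], [B → . e], [B → . g D], [C → D . P], [P → . B P], [P → . n] }  — shift
  I14: { [C → D P .] }  — reduce
  I15: { [P → B P .] }  — reduce
  I16: { [B → e g .] }  — reduce

I2 contains reduce item [B → e .] and shift item [B → e . g] — shift-reduce conflict.
I6 contains reduce item [D → P .] and shift items [B → . e], [B → . e g], [B → . g D] — shift-reduce conflict.
I9 contains reduce item [B → g D .] and shift item [D → g D . ;] — shift-reduce conflict.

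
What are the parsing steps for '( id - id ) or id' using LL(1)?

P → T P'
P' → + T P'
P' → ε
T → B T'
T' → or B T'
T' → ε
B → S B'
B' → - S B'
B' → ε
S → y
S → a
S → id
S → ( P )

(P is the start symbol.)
LL(1) parsing maintains a stack (initially the start symbol over $) and the input. At each step: if the stack top is a terminal, match it against the current input token; if it is a non-terminal N, replace it with the RHS of M[N, lookahead] (the unique production whose predict set contains the lookahead).

Stack is shown with the top on the left.

Stack                      Input                Action
------------------------------------------------------
P $                        ( id - id ) or id $  output P → T P'
T P' $                     ( id - id ) or id $  output T → B T'
B T' P' $                  ( id - id ) or id $  output B → S B'
S B' T' P' $               ( id - id ) or id $  output S → ( P )
( P ) B' T' P' $           ( id - id ) or id $  match '('
P ) B' T' P' $             id - id ) or id $    output P → T P'
T P' ) B' T' P' $          id - id ) or id $    output T → B T'
B T' P' ) B' T' P' $       id - id ) or id $    output B → S B'
S B' T' P' ) B' T' P' $    id - id ) or id $    output S → id
id B' T' P' ) B' T' P' $   id - id ) or id $    match 'id'
B' T' P' ) B' T' P' $      - id ) or id $       output B' → - S B'
- S B' T' P' ) B' T' P' $  - id ) or id $       match '-'
S B' T' P' ) B' T' P' $    id ) or id $         output S → id
id B' T' P' ) B' T' P' $   id ) or id $         match 'id'
B' T' P' ) B' T' P' $      ) or id $            output B' → ε
T' P' ) B' T' P' $         ) or id $            output T' → ε
P' ) B' T' P' $            ) or id $            output P' → ε
) B' T' P' $               ) or id $            match ')'
B' T' P' $                 or id $              output B' → ε
T' P' $                    or id $              output T' → or B T'
or B T' P' $               or id $              match 'or'
B T' P' $                  id $                 output B → S B'
S B' T' P' $               id $                 output S → id
id B' T' P' $              id $                 match 'id'
B' T' P' $                 $                    output B' → ε
T' P' $                    $                    output T' → ε
P' $                       $                    output P' → ε
$                          $                    accept

The string is accepted.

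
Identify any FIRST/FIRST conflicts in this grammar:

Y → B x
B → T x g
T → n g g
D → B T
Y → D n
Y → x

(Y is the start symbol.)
Yes. Y → B x / Y → D n on { 'n' }

FIRST sets of the non-terminals at (or reachable through a nullable prefix from) the front of some alternative:
  FIRST(B) = { 'n' }
  FIRST(D) = { 'n' }

Productions for Y:
  Y → B x: FIRST = { 'n' }
  Y → D n: FIRST = { 'n' }
  Y → x: FIRST = { 'x' }
B, T, D have only one production, so no FIRST/FIRST conflict is possible there.

Conflict for Y: Y → B x and Y → D n
  Overlap: { 'n' }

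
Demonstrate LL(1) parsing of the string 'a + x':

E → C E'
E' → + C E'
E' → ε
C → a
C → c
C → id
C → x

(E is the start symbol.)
LL(1) parsing maintains a stack (initially the start symbol over $) and the input. At each step: if the stack top is a terminal, match it against the current input token; if it is a non-terminal N, replace it with the RHS of M[N, lookahead] (the unique production whose predict set contains the lookahead).

Stack is shown with the top on the left.

Stack     Input    Action
-------------------------
E $       a + x $  output E → C E'
C E' $    a + x $  output C → a
a E' $    a + x $  match 'a'
E' $      + x $    output E' → + C E'
+ C E' $  + x $    match '+'
C E' $    x $      output C → x
x E' $    x $      match 'x'
E' $      $        output E' → ε
$         $        accept

The string is accepted.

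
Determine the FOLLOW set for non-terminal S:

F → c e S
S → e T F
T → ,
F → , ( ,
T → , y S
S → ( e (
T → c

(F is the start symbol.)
{ $, ',', 'c' }

In F → c e S: S is at the end, add FOLLOW(F)
In T → , y S: S is at the end, add FOLLOW(T)

The FOLLOW sets referred to above (computed the same way, to a fixed point):
  FOLLOW(F) = { $, ',', 'c' }
  FOLLOW(T) = { ',', 'c' }

Taking the union: FOLLOW(S) = { $, ',', 'c' }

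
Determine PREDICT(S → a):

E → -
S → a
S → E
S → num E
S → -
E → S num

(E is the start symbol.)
PREDICT(S → a) = (FIRST(RHS) \ {ε}) ∪ (FOLLOW(S) if ε ∈ FIRST(RHS), i.e. RHS ⇒* ε)
FIRST(a) = { 'a' }
ε ∉ FIRST(a), so FOLLOW(S) is not added.
PREDICT(S → a) = { 'a' }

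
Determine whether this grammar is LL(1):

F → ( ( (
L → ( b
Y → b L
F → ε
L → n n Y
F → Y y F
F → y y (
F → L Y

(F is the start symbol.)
Relevant sets:
  FIRST(Y) = { 'b' }
  FIRST(L) = { '(', 'n' }
  FOLLOW(F) = { $ }

For F:
  PREDICT(F → '(' '(' '(') = { '(' }
  PREDICT(F → ε) = { $ }
  PREDICT(F → Y y F) = { 'b' }
  PREDICT(F → y y '(') = { 'y' }
  PREDICT(F → L Y) = { '(', 'n' }
For L:
  PREDICT(L → '(' b) = { '(' }
  PREDICT(L → n n Y) = { 'n' }
Y has a single production, so nothing to check there.

Conflict found: Predict set conflict for F: { '(' }
The grammar is NOT LL(1).

Answer: No. Predict set conflict for F: { '(' }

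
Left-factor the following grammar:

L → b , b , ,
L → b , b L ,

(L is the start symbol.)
L → b , b L'
L' → , ,
L' → L ,

Left-factoring transforms A → αβ₁ | αβ₂ into A → αA' and A' → β₁ | β₂
(α is the longest common prefix among the alternatives). Repeat until
no nonterminal has two alternatives with a common prefix.

Round 1: L has alternatives sharing prefix 'b , b'. Introduce L': L → b , b L'
  Add: L' → , ,
  Add: L' → L ,

No remaining common prefixes — done.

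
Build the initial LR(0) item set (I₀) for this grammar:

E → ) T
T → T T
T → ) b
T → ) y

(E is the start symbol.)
First, augment the grammar with E' → E
I₀ = CLOSURE({ [E' → . E] }):
  [E' → . E] has the dot before E: add [E → . ) T]
No further items can be added.

I₀ = { [E → . ) T], [E' → . E] }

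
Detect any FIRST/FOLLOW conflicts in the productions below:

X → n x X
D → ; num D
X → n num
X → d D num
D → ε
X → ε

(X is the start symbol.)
Nullable non-terminals: D, X.

D: nullable alternative(s) D → ε; FOLLOW(D) = { 'num' }
  D → ; num D: FIRST \ {ε} = { ';' } — disjoint from FOLLOW(D)
  D → ε: FIRST \ {ε} = { } — this is the only nullable alternative, skip

X: nullable alternative(s) X → ε; FOLLOW(X) = { $ }
  X → n x X: FIRST \ {ε} = { 'n' } — disjoint from FOLLOW(X)
  X → n num: FIRST \ {ε} = { 'n' } — disjoint from FOLLOW(X)
  X → d D num: FIRST \ {ε} = { 'd' } — disjoint from FOLLOW(X)
  X → ε: FIRST \ {ε} = { } — this is the only nullable alternative, skip

No FIRST/FOLLOW conflicts found.

Answer: No FIRST/FOLLOW conflicts.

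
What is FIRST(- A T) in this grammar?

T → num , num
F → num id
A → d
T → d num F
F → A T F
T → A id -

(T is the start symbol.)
To compute FIRST(- A T), process the symbols left to right:
Symbol - is a terminal. Add '-' and stop.
FIRST(- A T) = { '-' }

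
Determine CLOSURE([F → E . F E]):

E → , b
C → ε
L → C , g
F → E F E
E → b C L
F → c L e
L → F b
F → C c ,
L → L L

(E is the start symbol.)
Start with: [F → E . F E]
  [F → E . F E] has the dot before F: add [F → . E F E], [F → . c L e], [F → . C c ,]
  [F → . E F E] has the dot before E: add [E → . , b], [E → . b C L]
  [F → . C c ,] has the dot before C: add [C → .]
No further items can be added.

CLOSURE = { [C → .], [E → . , b], [E → . b C L], [F → . C c ,], [F → . E F E], [F → . c L e], [F → E . F E] }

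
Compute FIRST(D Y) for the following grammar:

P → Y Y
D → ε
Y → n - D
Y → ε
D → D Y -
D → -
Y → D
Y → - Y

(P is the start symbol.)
FIRST sets of the non-terminals involved (from the grammar, by fixed-point iteration):
  FIRST(D) = { '-', 'n', ε }
  FIRST(Y) = { '-', 'n', ε }

To compute FIRST(D Y), process the symbols left to right:
Symbol D is a non-terminal. Add FIRST(D) \ {ε} = { '-', 'n' }
D is nullable (ε ∈ FIRST(D)), continue to the next symbol.
Symbol Y is a non-terminal. Add FIRST(Y) \ {ε} = { '-', 'n' }
Y is nullable (ε ∈ FIRST(Y)), continue to the next symbol.
All symbols are nullable, so ε is in the result.
FIRST(D Y) = { '-', 'n', ε }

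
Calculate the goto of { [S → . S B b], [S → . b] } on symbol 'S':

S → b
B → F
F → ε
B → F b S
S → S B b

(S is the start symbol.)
GOTO(I, 'S') = CLOSURE({ [A → αX.β] : [A → α.Xβ] ∈ I, X = 'S' })

Items with dot before 'S', with the dot advanced:
  [S → . S B b] → [S → S . B b]
Closure of the advanced items:
  [S → S . B b] has the dot before B: add [B → . F], [B → . F b S]
  [B → . F] has the dot before F: add [F → .]

GOTO = { [B → . F b S], [B → . F], [F → .], [S → S . B b] }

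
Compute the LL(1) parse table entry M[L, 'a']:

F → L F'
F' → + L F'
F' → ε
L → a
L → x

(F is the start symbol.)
To find M[L, 'a'], we find productions for L where 'a' is in the predict set (PREDICT(N → α) = (FIRST(α) \ {ε}) ∪ (FOLLOW(N) if α ⇒* ε)).

L → a: PREDICT = { 'a' }
  'a' is in predict set, so this production goes in M[L, 'a']
L → x: PREDICT = { 'x' }

M[L, 'a'] = L → a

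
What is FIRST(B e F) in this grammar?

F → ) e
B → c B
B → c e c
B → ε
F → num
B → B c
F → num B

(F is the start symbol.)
{ 'c', 'e' }

FIRST sets of the non-terminals involved (from the grammar, by fixed-point iteration):
  FIRST(B) = { 'c', ε }

To compute FIRST(B e F), process the symbols left to right:
Symbol B is a non-terminal. Add FIRST(B) \ {ε} = { 'c' }
B is nullable (ε ∈ FIRST(B)), continue to the next symbol.
Symbol e is a terminal. Add 'e' and stop.
FIRST(B e F) = { 'c', 'e' }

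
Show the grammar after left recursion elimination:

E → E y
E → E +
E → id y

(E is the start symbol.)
E → id y E'
E' → y E'
E' → + E'
E' → ε

E is directly left-recursive. The standard transformation for
  A → A α₁ | ... | A α_m | β₁ | ... | β_n
is
  A  → β₁ A' | ... | β_n A'
  A' → α₁ A' | ... | α_m A' | ε

E → id y becomes E → id y E'
E → E y becomes E' → y E'
E → E + becomes E' → + E'
Add E' → ε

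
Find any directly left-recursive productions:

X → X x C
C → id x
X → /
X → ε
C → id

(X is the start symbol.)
Yes, X is left-recursive

Direct left recursion occurs when N → N α for some non-terminal N (the right-hand side begins with the left-hand side itself).

X → X x C: LEFT RECURSIVE (starts with X)
C → id x: starts with id
X → /: starts with '/'
X → ε: starts with ε
C → id: starts with id

The grammar has direct left recursion on: X.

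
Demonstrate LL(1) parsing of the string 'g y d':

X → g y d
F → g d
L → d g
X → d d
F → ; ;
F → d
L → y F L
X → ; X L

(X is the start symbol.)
Stack is shown with the top on the left.

Stack    Input    Action
------------------------
X $      g y d $  output X → g y d
g y d $  g y d $  match 'g'
y d $    y d $    match 'y'
d $      d $      match 'd'
$        $        accept

The string is accepted.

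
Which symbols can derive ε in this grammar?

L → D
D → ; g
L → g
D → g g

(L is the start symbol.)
None

There are no ε-productions, so no non-terminal can derive ε.
No non-terminals are nullable.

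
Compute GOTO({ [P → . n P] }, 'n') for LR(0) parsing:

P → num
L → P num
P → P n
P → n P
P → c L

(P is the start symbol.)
{ [P → . P n], [P → . c L], [P → . n P], [P → . num], [P → n . P] }

GOTO(I, 'n') = CLOSURE({ [A → αX.β] : [A → α.Xβ] ∈ I, X = 'n' })

Items with dot before 'n', with the dot advanced:
  [P → . n P] → [P → n . P]
Closure of the advanced items:
  [P → n . P] has the dot before P: add [P → . num], [P → . P n], [P → . n P], [P → . c L]

GOTO = { [P → . P n], [P → . c L], [P → . n P], [P → . num], [P → n . P] }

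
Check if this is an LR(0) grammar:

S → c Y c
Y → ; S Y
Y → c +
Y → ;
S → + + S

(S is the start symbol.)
No. Shift-reduce conflict between [Y → ; .] and [S → . + + S]

Augment with S' → S and build the canonical LR(0) collection (I0 = CLOSURE({[S' → . S]}), then GOTO on every symbol after a dot until no new states appear). It has 13 states:
  I0: { [S → . + + S], [S → . c Y c], [S' → . S] }  — shift
  I1: { [S → + . + S] }  — shift
  I2: { [S' → S .] }  — accept
  I3: { [S → c . Y c], [Y → . ; S Y], [Y → . ;], [Y → . c +] }  — shift
  I4: { [S → . + + S], [S → . c Y c], [Y → ; . S Y], [Y → ; .] }  — shift, reduce
  I5: { [S → c Y . c] }  — shift
  I6: { [Y → c . +] }  — shift
  I7: { [Y → c + .] }  — reduce
  I8: { [S → c Y c .] }  — reduce
  I9: { [Y → . ; S Y], [Y → . ;], [Y → . c +], [Y → ; S . Y] }  — shift
  I10: { [Y → ; S Y .] }  — reduce
  I11: { [S → + + . S], [S → . + + S], [S → . c Y c] }  — shift
  I12: { [S → + + S .] }  — reduce

Conflict in state I4:
  Shift-reduce conflict between [Y → ; .] and [S → . + + S]
So the grammar is NOT LR(0).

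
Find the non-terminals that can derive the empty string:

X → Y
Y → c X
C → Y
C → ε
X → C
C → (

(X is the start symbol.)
{ 'C', 'X' }

ε-productions: C → ε
So C is immediately nullable.
X → C: every symbol on the right is nullable, so X is nullable too.
No further non-terminal can be added: every production for the remaining non-terminals contains a terminal or a non-nullable non-terminal.
Nullable = { 'C', 'X' }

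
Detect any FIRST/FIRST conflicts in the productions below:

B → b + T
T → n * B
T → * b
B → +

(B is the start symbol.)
No FIRST/FIRST conflicts.

A FIRST/FIRST conflict occurs when two productions N → α and N → β for the same non-terminal have FIRST(α) ∩ FIRST(β) ≠ ∅ (with ε ∈ FIRST of a nullable right-hand side, so two nullable alternatives also conflict).

Productions for B:
  B → b + T: FIRST = { 'b' }
  B → +: FIRST = { '+' }
Productions for T:
  T → n * B: FIRST = { 'n' }
  T → * b: FIRST = { '*' }

All alternatives of each non-terminal have pairwise disjoint FIRST sets.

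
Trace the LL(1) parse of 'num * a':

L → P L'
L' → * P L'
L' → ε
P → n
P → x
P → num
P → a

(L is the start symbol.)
LL(1) parsing maintains a stack (initially the start symbol over $) and the input. At each step: if the stack top is a terminal, match it against the current input token; if it is a non-terminal N, replace it with the RHS of M[N, lookahead] (the unique production whose predict set contains the lookahead).

Stack is shown with the top on the left.

Stack     Input      Action
---------------------------
L $       num * a $  output L → P L'
P L' $    num * a $  output P → num
num L' $  num * a $  match 'num'
L' $      * a $      output L' → * P L'
* P L' $  * a $      match '*'
P L' $    a $        output P → a
a L' $    a $        match 'a'
L' $      $          output L' → ε
$         $          accept

The string is accepted.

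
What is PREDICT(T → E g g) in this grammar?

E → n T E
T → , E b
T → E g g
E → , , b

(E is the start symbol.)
{ ',', 'n' }

PREDICT(T → E g g) = (FIRST(RHS) \ {ε}) ∪ (FOLLOW(T) if ε ∈ FIRST(RHS), i.e. RHS ⇒* ε)
FIRST(E) = { ',', 'n' }
FIRST(E g g) = { ',', 'n' }
ε ∉ FIRST(E g g), so FOLLOW(T) is not added.
PREDICT(T → E g g) = { ',', 'n' }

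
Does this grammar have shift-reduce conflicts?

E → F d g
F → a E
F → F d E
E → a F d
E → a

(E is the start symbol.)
A shift-reduce conflict occurs when an LR(0) state has both:
  - a complete (reduce) item [A → α .] (dot at the end), and
  - a shift item [B → β . c γ] (dot before a terminal).

Augment with E' → E and build the canonical LR(0) collection (I0 = CLOSURE({[E' → . E]}), then GOTO on every symbol after a dot until no new states appear). It has 10 states:
  I0: { [E → . F d g], [E → . a F d], [E → . a], [E' → . E], [F → . F d E], [F → . a E] }  — shift
  I1: { [E' → E .] }  — accept
  I2: { [E → F . d g], [F → F . d E] }  — shift
  I3: { [E → . F d g], [E → . a F d], [E → . a], [E → a . F d], [E → a .], [F → . F d E], [F → . a E], [F → a . E] }  — shift, reduce
  I4: { [F → a E .] }  — reduce
  I5: { [E → F . d g], [E → a F . d], [F → F . d E] }  — shift
  I6: { [E → . F d g], [E → . a F d], [E → . a], [E → F d . g], [E → a F d .], [F → . F d E], [F → . a E], [F → F d . E] }  — shift, reduce
  I7: { [F → F d E .] }  — reduce
  I8: { [E → F d g .] }  — reduce
  I9: { [E → . F d g], [E → . a F d], [E → . a], [E → F d . g], [F → . F d E], [F → . a E], [F → F d . E] }  — shift

I3 contains reduce item [E → a .] and shift items [E → . a], [E → . a F d], [F → . a E] — shift-reduce conflict.
I6 contains reduce item [E → a F d .] and shift items [E → F d . g], [E → . a], [E → . a F d], [F → . a E] — shift-reduce conflict.

Answer: Yes — I3: [E → a .] vs [E → . a]; I6: [E → a F d .] vs [E → F d . g]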